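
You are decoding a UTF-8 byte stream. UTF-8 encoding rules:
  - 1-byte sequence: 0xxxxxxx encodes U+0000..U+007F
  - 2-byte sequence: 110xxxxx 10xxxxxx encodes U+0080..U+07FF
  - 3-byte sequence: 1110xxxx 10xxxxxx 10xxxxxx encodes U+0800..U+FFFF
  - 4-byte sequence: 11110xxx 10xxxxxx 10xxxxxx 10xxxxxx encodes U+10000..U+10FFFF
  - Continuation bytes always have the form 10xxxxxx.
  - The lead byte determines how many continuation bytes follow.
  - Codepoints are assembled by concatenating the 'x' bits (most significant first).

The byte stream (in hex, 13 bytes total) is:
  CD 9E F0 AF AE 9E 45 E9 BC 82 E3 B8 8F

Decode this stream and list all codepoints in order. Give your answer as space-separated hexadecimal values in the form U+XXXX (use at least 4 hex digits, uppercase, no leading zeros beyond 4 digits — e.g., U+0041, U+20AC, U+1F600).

Answer: U+035E U+2FB9E U+0045 U+9F02 U+3E0F

Derivation:
Byte[0]=CD: 2-byte lead, need 1 cont bytes. acc=0xD
Byte[1]=9E: continuation. acc=(acc<<6)|0x1E=0x35E
Completed: cp=U+035E (starts at byte 0)
Byte[2]=F0: 4-byte lead, need 3 cont bytes. acc=0x0
Byte[3]=AF: continuation. acc=(acc<<6)|0x2F=0x2F
Byte[4]=AE: continuation. acc=(acc<<6)|0x2E=0xBEE
Byte[5]=9E: continuation. acc=(acc<<6)|0x1E=0x2FB9E
Completed: cp=U+2FB9E (starts at byte 2)
Byte[6]=45: 1-byte ASCII. cp=U+0045
Byte[7]=E9: 3-byte lead, need 2 cont bytes. acc=0x9
Byte[8]=BC: continuation. acc=(acc<<6)|0x3C=0x27C
Byte[9]=82: continuation. acc=(acc<<6)|0x02=0x9F02
Completed: cp=U+9F02 (starts at byte 7)
Byte[10]=E3: 3-byte lead, need 2 cont bytes. acc=0x3
Byte[11]=B8: continuation. acc=(acc<<6)|0x38=0xF8
Byte[12]=8F: continuation. acc=(acc<<6)|0x0F=0x3E0F
Completed: cp=U+3E0F (starts at byte 10)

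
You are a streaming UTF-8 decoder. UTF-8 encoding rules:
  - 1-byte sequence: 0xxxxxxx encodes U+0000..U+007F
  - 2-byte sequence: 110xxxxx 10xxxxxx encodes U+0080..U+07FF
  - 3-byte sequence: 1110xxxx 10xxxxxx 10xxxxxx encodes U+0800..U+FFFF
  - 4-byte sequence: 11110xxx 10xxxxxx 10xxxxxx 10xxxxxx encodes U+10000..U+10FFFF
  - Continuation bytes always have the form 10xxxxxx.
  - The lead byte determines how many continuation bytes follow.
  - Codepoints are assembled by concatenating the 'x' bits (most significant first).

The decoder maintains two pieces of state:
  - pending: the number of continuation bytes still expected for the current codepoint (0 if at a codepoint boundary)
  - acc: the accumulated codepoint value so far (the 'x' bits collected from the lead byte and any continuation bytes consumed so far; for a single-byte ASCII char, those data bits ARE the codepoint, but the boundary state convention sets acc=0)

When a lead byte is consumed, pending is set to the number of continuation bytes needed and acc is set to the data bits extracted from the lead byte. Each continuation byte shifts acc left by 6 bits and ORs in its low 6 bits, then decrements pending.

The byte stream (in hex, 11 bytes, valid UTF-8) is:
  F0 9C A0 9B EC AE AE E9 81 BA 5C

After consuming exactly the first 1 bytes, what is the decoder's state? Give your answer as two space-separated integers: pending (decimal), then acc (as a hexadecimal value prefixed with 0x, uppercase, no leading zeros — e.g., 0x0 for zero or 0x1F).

Byte[0]=F0: 4-byte lead. pending=3, acc=0x0

Answer: 3 0x0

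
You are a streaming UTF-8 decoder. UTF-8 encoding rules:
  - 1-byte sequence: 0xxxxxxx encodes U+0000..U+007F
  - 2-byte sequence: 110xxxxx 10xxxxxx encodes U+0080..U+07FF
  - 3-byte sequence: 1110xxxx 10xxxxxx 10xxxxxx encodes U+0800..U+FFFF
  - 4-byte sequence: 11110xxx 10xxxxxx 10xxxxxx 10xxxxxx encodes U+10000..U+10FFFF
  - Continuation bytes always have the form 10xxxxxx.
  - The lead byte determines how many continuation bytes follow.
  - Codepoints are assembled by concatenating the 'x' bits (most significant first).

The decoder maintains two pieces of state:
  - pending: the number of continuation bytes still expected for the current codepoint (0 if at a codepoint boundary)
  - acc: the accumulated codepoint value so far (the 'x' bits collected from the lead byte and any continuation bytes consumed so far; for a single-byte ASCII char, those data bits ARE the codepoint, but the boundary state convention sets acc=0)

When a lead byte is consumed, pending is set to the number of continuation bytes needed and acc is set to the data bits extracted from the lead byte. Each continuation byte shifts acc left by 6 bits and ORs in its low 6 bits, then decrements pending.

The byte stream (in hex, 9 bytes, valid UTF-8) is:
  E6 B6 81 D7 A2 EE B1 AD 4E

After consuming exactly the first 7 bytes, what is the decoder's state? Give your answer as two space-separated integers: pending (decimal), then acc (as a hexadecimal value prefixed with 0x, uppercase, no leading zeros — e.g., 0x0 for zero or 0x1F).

Byte[0]=E6: 3-byte lead. pending=2, acc=0x6
Byte[1]=B6: continuation. acc=(acc<<6)|0x36=0x1B6, pending=1
Byte[2]=81: continuation. acc=(acc<<6)|0x01=0x6D81, pending=0
Byte[3]=D7: 2-byte lead. pending=1, acc=0x17
Byte[4]=A2: continuation. acc=(acc<<6)|0x22=0x5E2, pending=0
Byte[5]=EE: 3-byte lead. pending=2, acc=0xE
Byte[6]=B1: continuation. acc=(acc<<6)|0x31=0x3B1, pending=1

Answer: 1 0x3B1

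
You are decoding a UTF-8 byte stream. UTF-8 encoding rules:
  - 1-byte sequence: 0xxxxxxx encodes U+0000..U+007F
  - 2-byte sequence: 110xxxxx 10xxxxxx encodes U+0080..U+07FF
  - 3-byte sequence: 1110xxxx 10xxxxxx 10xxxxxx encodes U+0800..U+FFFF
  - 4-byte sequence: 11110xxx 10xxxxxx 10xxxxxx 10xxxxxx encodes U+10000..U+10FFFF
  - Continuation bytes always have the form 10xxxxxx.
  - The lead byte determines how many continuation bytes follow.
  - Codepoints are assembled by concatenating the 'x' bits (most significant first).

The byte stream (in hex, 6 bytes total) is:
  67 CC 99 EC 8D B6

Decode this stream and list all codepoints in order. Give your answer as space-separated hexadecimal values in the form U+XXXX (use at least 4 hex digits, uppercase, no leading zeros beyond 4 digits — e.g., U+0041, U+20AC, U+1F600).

Byte[0]=67: 1-byte ASCII. cp=U+0067
Byte[1]=CC: 2-byte lead, need 1 cont bytes. acc=0xC
Byte[2]=99: continuation. acc=(acc<<6)|0x19=0x319
Completed: cp=U+0319 (starts at byte 1)
Byte[3]=EC: 3-byte lead, need 2 cont bytes. acc=0xC
Byte[4]=8D: continuation. acc=(acc<<6)|0x0D=0x30D
Byte[5]=B6: continuation. acc=(acc<<6)|0x36=0xC376
Completed: cp=U+C376 (starts at byte 3)

Answer: U+0067 U+0319 U+C376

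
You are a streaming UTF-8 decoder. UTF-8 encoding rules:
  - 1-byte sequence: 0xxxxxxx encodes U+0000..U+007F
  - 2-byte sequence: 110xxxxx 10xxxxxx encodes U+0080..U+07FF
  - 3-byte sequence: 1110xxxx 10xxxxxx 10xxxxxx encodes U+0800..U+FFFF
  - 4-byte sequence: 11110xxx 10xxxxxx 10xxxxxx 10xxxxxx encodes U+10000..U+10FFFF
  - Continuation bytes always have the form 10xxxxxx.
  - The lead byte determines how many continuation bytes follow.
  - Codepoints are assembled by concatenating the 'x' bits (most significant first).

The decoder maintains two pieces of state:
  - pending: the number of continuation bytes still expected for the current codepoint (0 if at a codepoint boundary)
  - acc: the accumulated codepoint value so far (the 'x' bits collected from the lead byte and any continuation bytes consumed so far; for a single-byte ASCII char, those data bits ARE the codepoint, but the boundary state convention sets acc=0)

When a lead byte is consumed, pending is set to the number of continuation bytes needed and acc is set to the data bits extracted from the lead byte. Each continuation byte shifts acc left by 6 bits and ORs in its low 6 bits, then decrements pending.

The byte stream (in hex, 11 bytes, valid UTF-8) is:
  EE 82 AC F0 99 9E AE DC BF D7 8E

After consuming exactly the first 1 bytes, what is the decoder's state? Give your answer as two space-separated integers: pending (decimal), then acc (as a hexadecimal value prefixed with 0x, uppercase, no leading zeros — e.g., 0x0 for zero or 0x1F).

Answer: 2 0xE

Derivation:
Byte[0]=EE: 3-byte lead. pending=2, acc=0xE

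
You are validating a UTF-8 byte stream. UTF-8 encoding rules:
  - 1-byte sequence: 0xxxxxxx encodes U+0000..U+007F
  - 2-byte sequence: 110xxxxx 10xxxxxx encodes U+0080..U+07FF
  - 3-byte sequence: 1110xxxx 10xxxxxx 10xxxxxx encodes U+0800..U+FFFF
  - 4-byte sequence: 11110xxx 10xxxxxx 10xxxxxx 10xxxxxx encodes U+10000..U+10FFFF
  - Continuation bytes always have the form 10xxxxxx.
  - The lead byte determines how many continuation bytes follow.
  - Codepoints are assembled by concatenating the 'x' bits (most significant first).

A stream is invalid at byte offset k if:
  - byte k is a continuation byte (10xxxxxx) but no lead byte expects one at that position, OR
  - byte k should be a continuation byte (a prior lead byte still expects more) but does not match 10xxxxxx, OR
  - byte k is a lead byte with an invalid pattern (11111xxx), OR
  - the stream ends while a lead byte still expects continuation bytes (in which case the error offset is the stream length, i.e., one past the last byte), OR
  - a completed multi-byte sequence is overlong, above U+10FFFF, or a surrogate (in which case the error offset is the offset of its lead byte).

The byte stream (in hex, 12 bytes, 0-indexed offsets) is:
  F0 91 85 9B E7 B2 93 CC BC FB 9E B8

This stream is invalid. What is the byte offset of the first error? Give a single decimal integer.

Answer: 9

Derivation:
Byte[0]=F0: 4-byte lead, need 3 cont bytes. acc=0x0
Byte[1]=91: continuation. acc=(acc<<6)|0x11=0x11
Byte[2]=85: continuation. acc=(acc<<6)|0x05=0x445
Byte[3]=9B: continuation. acc=(acc<<6)|0x1B=0x1115B
Completed: cp=U+1115B (starts at byte 0)
Byte[4]=E7: 3-byte lead, need 2 cont bytes. acc=0x7
Byte[5]=B2: continuation. acc=(acc<<6)|0x32=0x1F2
Byte[6]=93: continuation. acc=(acc<<6)|0x13=0x7C93
Completed: cp=U+7C93 (starts at byte 4)
Byte[7]=CC: 2-byte lead, need 1 cont bytes. acc=0xC
Byte[8]=BC: continuation. acc=(acc<<6)|0x3C=0x33C
Completed: cp=U+033C (starts at byte 7)
Byte[9]=FB: INVALID lead byte (not 0xxx/110x/1110/11110)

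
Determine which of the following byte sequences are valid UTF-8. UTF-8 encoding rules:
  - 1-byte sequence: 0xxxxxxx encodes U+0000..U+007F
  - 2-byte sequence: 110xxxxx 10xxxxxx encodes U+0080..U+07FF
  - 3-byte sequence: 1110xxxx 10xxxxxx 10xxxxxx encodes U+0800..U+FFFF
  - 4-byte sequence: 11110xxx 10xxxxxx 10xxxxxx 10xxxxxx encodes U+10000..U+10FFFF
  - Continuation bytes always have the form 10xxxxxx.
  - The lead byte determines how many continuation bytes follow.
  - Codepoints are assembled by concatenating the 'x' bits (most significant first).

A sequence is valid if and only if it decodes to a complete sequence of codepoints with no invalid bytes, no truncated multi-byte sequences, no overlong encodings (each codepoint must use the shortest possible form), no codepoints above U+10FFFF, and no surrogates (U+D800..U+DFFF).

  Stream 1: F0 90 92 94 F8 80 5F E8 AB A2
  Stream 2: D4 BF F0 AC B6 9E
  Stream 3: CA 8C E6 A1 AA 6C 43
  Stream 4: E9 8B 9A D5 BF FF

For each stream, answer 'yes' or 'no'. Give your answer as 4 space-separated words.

Answer: no yes yes no

Derivation:
Stream 1: error at byte offset 4. INVALID
Stream 2: decodes cleanly. VALID
Stream 3: decodes cleanly. VALID
Stream 4: error at byte offset 5. INVALID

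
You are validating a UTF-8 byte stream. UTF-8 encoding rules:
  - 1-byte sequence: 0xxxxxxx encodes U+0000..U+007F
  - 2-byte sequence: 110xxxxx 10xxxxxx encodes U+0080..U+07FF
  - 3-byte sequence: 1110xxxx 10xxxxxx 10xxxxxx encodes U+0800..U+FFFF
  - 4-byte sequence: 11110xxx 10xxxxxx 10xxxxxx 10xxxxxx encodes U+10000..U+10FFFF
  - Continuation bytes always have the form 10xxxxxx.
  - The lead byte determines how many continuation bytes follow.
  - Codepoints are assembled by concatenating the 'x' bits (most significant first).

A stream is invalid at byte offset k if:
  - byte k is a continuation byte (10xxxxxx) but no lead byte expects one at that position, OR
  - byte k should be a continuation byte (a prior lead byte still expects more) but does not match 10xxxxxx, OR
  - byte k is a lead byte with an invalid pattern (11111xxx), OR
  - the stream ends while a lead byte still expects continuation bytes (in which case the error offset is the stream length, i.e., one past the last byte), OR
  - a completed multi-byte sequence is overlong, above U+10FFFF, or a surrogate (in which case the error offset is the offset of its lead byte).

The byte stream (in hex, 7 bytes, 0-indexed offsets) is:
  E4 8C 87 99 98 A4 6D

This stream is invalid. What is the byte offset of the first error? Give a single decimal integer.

Answer: 3

Derivation:
Byte[0]=E4: 3-byte lead, need 2 cont bytes. acc=0x4
Byte[1]=8C: continuation. acc=(acc<<6)|0x0C=0x10C
Byte[2]=87: continuation. acc=(acc<<6)|0x07=0x4307
Completed: cp=U+4307 (starts at byte 0)
Byte[3]=99: INVALID lead byte (not 0xxx/110x/1110/11110)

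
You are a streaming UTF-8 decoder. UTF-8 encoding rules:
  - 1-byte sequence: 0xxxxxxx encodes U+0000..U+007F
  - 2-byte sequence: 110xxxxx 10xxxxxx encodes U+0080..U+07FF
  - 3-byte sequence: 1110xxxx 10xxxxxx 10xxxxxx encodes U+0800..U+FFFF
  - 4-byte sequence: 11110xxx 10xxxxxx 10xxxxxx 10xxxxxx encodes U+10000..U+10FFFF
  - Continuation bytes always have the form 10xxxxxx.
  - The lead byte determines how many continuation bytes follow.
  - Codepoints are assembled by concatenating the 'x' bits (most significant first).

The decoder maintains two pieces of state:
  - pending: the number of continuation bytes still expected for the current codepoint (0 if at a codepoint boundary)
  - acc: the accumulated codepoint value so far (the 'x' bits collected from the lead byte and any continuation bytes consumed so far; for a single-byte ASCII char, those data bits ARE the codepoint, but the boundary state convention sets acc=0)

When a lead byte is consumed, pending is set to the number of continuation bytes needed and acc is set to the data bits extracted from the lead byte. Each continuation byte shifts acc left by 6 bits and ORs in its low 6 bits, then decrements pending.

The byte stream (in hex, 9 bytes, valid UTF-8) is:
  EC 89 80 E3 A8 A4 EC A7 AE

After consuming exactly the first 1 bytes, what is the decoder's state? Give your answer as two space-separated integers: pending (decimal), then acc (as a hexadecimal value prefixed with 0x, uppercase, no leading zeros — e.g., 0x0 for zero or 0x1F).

Answer: 2 0xC

Derivation:
Byte[0]=EC: 3-byte lead. pending=2, acc=0xC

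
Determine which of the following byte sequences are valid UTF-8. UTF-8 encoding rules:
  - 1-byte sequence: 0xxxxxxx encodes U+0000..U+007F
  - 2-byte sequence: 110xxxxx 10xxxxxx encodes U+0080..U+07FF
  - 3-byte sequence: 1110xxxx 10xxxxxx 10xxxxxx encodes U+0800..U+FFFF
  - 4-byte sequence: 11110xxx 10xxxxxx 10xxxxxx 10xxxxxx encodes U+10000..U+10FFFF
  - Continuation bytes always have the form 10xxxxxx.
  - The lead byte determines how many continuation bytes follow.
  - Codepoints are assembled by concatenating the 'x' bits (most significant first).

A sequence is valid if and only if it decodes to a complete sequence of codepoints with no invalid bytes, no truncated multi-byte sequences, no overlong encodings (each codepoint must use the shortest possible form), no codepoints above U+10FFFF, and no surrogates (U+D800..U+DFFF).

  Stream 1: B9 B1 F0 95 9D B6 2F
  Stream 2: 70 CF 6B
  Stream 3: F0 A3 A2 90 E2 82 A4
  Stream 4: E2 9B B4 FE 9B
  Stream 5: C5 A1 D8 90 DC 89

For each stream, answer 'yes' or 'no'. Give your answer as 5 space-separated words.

Stream 1: error at byte offset 0. INVALID
Stream 2: error at byte offset 2. INVALID
Stream 3: decodes cleanly. VALID
Stream 4: error at byte offset 3. INVALID
Stream 5: decodes cleanly. VALID

Answer: no no yes no yes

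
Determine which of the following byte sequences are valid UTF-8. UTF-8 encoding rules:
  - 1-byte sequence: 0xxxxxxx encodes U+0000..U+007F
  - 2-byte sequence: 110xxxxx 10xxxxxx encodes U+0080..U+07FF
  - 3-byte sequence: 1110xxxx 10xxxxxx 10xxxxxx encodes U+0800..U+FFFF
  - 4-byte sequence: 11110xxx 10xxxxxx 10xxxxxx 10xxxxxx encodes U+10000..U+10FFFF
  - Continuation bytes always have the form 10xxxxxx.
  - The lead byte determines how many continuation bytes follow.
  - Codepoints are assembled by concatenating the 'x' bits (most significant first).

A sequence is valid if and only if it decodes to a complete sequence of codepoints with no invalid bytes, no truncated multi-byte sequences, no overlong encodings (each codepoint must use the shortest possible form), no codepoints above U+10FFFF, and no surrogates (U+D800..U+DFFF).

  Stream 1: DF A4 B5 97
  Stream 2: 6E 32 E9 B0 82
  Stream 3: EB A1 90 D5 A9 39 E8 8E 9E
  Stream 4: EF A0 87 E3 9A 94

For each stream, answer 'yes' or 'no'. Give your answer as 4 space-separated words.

Answer: no yes yes yes

Derivation:
Stream 1: error at byte offset 2. INVALID
Stream 2: decodes cleanly. VALID
Stream 3: decodes cleanly. VALID
Stream 4: decodes cleanly. VALID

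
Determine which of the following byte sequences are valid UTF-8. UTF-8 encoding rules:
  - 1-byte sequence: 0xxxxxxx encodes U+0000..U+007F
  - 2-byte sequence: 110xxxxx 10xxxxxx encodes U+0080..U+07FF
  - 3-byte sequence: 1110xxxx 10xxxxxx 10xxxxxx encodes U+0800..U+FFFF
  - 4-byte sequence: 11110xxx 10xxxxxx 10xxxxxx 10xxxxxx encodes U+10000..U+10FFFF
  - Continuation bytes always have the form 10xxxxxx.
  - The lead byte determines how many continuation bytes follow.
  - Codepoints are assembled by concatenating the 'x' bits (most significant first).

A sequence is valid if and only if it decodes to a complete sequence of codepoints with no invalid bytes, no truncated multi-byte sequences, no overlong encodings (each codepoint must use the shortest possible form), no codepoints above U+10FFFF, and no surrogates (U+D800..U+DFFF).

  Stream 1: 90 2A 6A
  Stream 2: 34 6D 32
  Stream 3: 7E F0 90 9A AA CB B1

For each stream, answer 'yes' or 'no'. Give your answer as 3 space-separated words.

Answer: no yes yes

Derivation:
Stream 1: error at byte offset 0. INVALID
Stream 2: decodes cleanly. VALID
Stream 3: decodes cleanly. VALID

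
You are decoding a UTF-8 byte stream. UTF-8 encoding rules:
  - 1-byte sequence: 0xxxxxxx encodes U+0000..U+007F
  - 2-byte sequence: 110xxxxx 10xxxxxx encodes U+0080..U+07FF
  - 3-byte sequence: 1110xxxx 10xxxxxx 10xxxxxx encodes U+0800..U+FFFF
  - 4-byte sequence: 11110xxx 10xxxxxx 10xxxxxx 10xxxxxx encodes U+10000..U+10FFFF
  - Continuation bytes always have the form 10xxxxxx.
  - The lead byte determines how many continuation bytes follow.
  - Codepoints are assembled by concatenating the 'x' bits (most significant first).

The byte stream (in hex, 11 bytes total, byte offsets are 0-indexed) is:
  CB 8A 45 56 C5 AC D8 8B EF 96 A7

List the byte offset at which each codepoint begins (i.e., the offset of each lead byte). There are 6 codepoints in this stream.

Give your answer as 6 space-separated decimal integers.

Byte[0]=CB: 2-byte lead, need 1 cont bytes. acc=0xB
Byte[1]=8A: continuation. acc=(acc<<6)|0x0A=0x2CA
Completed: cp=U+02CA (starts at byte 0)
Byte[2]=45: 1-byte ASCII. cp=U+0045
Byte[3]=56: 1-byte ASCII. cp=U+0056
Byte[4]=C5: 2-byte lead, need 1 cont bytes. acc=0x5
Byte[5]=AC: continuation. acc=(acc<<6)|0x2C=0x16C
Completed: cp=U+016C (starts at byte 4)
Byte[6]=D8: 2-byte lead, need 1 cont bytes. acc=0x18
Byte[7]=8B: continuation. acc=(acc<<6)|0x0B=0x60B
Completed: cp=U+060B (starts at byte 6)
Byte[8]=EF: 3-byte lead, need 2 cont bytes. acc=0xF
Byte[9]=96: continuation. acc=(acc<<6)|0x16=0x3D6
Byte[10]=A7: continuation. acc=(acc<<6)|0x27=0xF5A7
Completed: cp=U+F5A7 (starts at byte 8)

Answer: 0 2 3 4 6 8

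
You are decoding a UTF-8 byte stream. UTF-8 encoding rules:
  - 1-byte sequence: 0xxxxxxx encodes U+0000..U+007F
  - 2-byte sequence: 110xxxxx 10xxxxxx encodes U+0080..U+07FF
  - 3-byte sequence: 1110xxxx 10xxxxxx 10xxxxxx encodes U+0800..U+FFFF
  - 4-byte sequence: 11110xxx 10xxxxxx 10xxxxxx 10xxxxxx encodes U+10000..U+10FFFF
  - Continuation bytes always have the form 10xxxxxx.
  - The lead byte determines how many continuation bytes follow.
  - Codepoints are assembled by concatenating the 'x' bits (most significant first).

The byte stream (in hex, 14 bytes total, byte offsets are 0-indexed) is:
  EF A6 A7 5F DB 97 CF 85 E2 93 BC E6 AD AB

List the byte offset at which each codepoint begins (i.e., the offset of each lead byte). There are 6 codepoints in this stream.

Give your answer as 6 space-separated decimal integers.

Byte[0]=EF: 3-byte lead, need 2 cont bytes. acc=0xF
Byte[1]=A6: continuation. acc=(acc<<6)|0x26=0x3E6
Byte[2]=A7: continuation. acc=(acc<<6)|0x27=0xF9A7
Completed: cp=U+F9A7 (starts at byte 0)
Byte[3]=5F: 1-byte ASCII. cp=U+005F
Byte[4]=DB: 2-byte lead, need 1 cont bytes. acc=0x1B
Byte[5]=97: continuation. acc=(acc<<6)|0x17=0x6D7
Completed: cp=U+06D7 (starts at byte 4)
Byte[6]=CF: 2-byte lead, need 1 cont bytes. acc=0xF
Byte[7]=85: continuation. acc=(acc<<6)|0x05=0x3C5
Completed: cp=U+03C5 (starts at byte 6)
Byte[8]=E2: 3-byte lead, need 2 cont bytes. acc=0x2
Byte[9]=93: continuation. acc=(acc<<6)|0x13=0x93
Byte[10]=BC: continuation. acc=(acc<<6)|0x3C=0x24FC
Completed: cp=U+24FC (starts at byte 8)
Byte[11]=E6: 3-byte lead, need 2 cont bytes. acc=0x6
Byte[12]=AD: continuation. acc=(acc<<6)|0x2D=0x1AD
Byte[13]=AB: continuation. acc=(acc<<6)|0x2B=0x6B6B
Completed: cp=U+6B6B (starts at byte 11)

Answer: 0 3 4 6 8 11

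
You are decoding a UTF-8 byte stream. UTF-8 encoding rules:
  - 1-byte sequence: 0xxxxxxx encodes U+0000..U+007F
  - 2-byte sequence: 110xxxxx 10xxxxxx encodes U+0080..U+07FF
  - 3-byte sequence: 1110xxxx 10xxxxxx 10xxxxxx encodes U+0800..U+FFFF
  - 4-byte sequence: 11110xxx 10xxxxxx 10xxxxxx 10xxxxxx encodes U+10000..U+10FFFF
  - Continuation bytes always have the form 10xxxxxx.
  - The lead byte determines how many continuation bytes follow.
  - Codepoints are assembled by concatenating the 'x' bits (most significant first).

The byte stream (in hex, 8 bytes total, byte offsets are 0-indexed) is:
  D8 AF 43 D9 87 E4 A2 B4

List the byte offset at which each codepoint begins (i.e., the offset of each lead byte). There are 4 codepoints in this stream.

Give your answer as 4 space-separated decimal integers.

Byte[0]=D8: 2-byte lead, need 1 cont bytes. acc=0x18
Byte[1]=AF: continuation. acc=(acc<<6)|0x2F=0x62F
Completed: cp=U+062F (starts at byte 0)
Byte[2]=43: 1-byte ASCII. cp=U+0043
Byte[3]=D9: 2-byte lead, need 1 cont bytes. acc=0x19
Byte[4]=87: continuation. acc=(acc<<6)|0x07=0x647
Completed: cp=U+0647 (starts at byte 3)
Byte[5]=E4: 3-byte lead, need 2 cont bytes. acc=0x4
Byte[6]=A2: continuation. acc=(acc<<6)|0x22=0x122
Byte[7]=B4: continuation. acc=(acc<<6)|0x34=0x48B4
Completed: cp=U+48B4 (starts at byte 5)

Answer: 0 2 3 5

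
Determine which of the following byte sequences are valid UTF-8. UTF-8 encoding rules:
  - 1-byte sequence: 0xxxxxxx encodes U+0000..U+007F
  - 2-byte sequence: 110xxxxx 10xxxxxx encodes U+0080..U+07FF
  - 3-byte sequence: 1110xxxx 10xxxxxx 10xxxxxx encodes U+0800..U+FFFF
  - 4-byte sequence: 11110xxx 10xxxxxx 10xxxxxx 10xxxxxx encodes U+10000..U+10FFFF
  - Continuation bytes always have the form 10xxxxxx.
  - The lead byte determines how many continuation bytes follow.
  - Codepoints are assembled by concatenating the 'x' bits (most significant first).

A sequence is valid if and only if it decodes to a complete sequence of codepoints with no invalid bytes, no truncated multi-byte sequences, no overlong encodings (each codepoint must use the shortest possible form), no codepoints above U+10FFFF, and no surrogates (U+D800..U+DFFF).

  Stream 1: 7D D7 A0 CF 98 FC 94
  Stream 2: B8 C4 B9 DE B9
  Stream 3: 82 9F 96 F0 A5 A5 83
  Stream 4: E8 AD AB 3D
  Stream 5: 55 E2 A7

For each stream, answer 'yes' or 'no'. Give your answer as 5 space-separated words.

Stream 1: error at byte offset 5. INVALID
Stream 2: error at byte offset 0. INVALID
Stream 3: error at byte offset 0. INVALID
Stream 4: decodes cleanly. VALID
Stream 5: error at byte offset 3. INVALID

Answer: no no no yes no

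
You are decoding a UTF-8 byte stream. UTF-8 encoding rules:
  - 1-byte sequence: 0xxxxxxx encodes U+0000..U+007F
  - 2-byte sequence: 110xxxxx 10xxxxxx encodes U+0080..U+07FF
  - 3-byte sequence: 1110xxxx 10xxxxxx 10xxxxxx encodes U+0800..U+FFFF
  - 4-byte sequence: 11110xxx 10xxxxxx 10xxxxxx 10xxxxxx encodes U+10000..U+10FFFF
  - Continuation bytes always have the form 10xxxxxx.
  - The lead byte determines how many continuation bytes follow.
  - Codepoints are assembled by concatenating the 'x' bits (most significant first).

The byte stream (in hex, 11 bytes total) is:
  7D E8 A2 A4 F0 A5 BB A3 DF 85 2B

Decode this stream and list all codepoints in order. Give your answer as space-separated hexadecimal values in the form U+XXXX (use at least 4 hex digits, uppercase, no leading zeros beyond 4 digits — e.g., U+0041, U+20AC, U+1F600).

Byte[0]=7D: 1-byte ASCII. cp=U+007D
Byte[1]=E8: 3-byte lead, need 2 cont bytes. acc=0x8
Byte[2]=A2: continuation. acc=(acc<<6)|0x22=0x222
Byte[3]=A4: continuation. acc=(acc<<6)|0x24=0x88A4
Completed: cp=U+88A4 (starts at byte 1)
Byte[4]=F0: 4-byte lead, need 3 cont bytes. acc=0x0
Byte[5]=A5: continuation. acc=(acc<<6)|0x25=0x25
Byte[6]=BB: continuation. acc=(acc<<6)|0x3B=0x97B
Byte[7]=A3: continuation. acc=(acc<<6)|0x23=0x25EE3
Completed: cp=U+25EE3 (starts at byte 4)
Byte[8]=DF: 2-byte lead, need 1 cont bytes. acc=0x1F
Byte[9]=85: continuation. acc=(acc<<6)|0x05=0x7C5
Completed: cp=U+07C5 (starts at byte 8)
Byte[10]=2B: 1-byte ASCII. cp=U+002B

Answer: U+007D U+88A4 U+25EE3 U+07C5 U+002B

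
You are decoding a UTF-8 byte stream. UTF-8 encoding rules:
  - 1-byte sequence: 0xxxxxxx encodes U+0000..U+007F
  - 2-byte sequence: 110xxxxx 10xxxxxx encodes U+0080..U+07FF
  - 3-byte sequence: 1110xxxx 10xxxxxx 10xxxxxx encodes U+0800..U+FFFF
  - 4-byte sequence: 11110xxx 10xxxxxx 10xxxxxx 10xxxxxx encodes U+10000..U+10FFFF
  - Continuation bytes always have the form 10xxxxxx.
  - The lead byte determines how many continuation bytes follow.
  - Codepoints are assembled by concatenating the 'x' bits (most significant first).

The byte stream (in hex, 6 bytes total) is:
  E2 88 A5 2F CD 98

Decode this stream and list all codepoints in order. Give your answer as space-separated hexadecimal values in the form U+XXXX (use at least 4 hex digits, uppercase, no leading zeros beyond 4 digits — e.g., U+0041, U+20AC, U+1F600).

Answer: U+2225 U+002F U+0358

Derivation:
Byte[0]=E2: 3-byte lead, need 2 cont bytes. acc=0x2
Byte[1]=88: continuation. acc=(acc<<6)|0x08=0x88
Byte[2]=A5: continuation. acc=(acc<<6)|0x25=0x2225
Completed: cp=U+2225 (starts at byte 0)
Byte[3]=2F: 1-byte ASCII. cp=U+002F
Byte[4]=CD: 2-byte lead, need 1 cont bytes. acc=0xD
Byte[5]=98: continuation. acc=(acc<<6)|0x18=0x358
Completed: cp=U+0358 (starts at byte 4)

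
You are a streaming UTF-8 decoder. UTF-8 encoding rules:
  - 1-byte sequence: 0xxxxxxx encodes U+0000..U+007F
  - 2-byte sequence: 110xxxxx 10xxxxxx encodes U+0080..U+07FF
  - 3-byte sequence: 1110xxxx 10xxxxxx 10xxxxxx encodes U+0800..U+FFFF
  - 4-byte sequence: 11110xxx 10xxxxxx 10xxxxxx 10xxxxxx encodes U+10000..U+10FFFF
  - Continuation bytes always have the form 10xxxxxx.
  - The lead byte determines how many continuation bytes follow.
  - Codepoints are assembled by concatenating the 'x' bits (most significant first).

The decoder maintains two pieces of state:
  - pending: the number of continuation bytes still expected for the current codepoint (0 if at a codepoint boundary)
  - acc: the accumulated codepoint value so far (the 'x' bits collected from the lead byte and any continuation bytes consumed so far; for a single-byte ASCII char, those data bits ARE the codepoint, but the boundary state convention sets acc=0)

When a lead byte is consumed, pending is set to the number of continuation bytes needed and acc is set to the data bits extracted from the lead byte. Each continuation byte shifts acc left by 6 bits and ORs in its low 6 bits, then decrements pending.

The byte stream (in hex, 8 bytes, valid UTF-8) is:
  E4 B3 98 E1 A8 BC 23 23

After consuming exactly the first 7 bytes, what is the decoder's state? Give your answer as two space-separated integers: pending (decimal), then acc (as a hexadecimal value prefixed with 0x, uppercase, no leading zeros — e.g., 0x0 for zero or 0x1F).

Answer: 0 0x0

Derivation:
Byte[0]=E4: 3-byte lead. pending=2, acc=0x4
Byte[1]=B3: continuation. acc=(acc<<6)|0x33=0x133, pending=1
Byte[2]=98: continuation. acc=(acc<<6)|0x18=0x4CD8, pending=0
Byte[3]=E1: 3-byte lead. pending=2, acc=0x1
Byte[4]=A8: continuation. acc=(acc<<6)|0x28=0x68, pending=1
Byte[5]=BC: continuation. acc=(acc<<6)|0x3C=0x1A3C, pending=0
Byte[6]=23: 1-byte. pending=0, acc=0x0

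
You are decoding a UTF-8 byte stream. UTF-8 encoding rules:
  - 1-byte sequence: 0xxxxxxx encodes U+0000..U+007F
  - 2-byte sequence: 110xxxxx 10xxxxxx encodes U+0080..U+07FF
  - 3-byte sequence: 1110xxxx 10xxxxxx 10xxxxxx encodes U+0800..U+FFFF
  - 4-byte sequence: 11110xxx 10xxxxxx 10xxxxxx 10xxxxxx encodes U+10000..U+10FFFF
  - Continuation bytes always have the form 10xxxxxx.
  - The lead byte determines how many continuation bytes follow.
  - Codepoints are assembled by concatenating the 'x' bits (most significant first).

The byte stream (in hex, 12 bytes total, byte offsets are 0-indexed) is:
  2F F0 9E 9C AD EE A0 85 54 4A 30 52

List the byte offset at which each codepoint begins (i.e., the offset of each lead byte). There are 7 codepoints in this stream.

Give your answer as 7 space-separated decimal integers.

Answer: 0 1 5 8 9 10 11

Derivation:
Byte[0]=2F: 1-byte ASCII. cp=U+002F
Byte[1]=F0: 4-byte lead, need 3 cont bytes. acc=0x0
Byte[2]=9E: continuation. acc=(acc<<6)|0x1E=0x1E
Byte[3]=9C: continuation. acc=(acc<<6)|0x1C=0x79C
Byte[4]=AD: continuation. acc=(acc<<6)|0x2D=0x1E72D
Completed: cp=U+1E72D (starts at byte 1)
Byte[5]=EE: 3-byte lead, need 2 cont bytes. acc=0xE
Byte[6]=A0: continuation. acc=(acc<<6)|0x20=0x3A0
Byte[7]=85: continuation. acc=(acc<<6)|0x05=0xE805
Completed: cp=U+E805 (starts at byte 5)
Byte[8]=54: 1-byte ASCII. cp=U+0054
Byte[9]=4A: 1-byte ASCII. cp=U+004A
Byte[10]=30: 1-byte ASCII. cp=U+0030
Byte[11]=52: 1-byte ASCII. cp=U+0052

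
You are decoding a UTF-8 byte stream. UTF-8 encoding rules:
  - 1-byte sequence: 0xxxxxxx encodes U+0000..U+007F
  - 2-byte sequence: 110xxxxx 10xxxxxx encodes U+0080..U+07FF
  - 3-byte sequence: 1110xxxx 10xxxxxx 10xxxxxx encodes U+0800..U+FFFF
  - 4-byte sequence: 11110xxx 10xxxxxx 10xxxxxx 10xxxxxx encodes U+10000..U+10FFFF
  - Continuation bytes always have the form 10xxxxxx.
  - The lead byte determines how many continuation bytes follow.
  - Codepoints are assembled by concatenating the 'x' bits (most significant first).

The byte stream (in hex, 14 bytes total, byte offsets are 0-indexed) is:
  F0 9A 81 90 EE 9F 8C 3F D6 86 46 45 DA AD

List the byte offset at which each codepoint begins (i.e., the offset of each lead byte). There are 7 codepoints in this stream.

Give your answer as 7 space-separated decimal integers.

Byte[0]=F0: 4-byte lead, need 3 cont bytes. acc=0x0
Byte[1]=9A: continuation. acc=(acc<<6)|0x1A=0x1A
Byte[2]=81: continuation. acc=(acc<<6)|0x01=0x681
Byte[3]=90: continuation. acc=(acc<<6)|0x10=0x1A050
Completed: cp=U+1A050 (starts at byte 0)
Byte[4]=EE: 3-byte lead, need 2 cont bytes. acc=0xE
Byte[5]=9F: continuation. acc=(acc<<6)|0x1F=0x39F
Byte[6]=8C: continuation. acc=(acc<<6)|0x0C=0xE7CC
Completed: cp=U+E7CC (starts at byte 4)
Byte[7]=3F: 1-byte ASCII. cp=U+003F
Byte[8]=D6: 2-byte lead, need 1 cont bytes. acc=0x16
Byte[9]=86: continuation. acc=(acc<<6)|0x06=0x586
Completed: cp=U+0586 (starts at byte 8)
Byte[10]=46: 1-byte ASCII. cp=U+0046
Byte[11]=45: 1-byte ASCII. cp=U+0045
Byte[12]=DA: 2-byte lead, need 1 cont bytes. acc=0x1A
Byte[13]=AD: continuation. acc=(acc<<6)|0x2D=0x6AD
Completed: cp=U+06AD (starts at byte 12)

Answer: 0 4 7 8 10 11 12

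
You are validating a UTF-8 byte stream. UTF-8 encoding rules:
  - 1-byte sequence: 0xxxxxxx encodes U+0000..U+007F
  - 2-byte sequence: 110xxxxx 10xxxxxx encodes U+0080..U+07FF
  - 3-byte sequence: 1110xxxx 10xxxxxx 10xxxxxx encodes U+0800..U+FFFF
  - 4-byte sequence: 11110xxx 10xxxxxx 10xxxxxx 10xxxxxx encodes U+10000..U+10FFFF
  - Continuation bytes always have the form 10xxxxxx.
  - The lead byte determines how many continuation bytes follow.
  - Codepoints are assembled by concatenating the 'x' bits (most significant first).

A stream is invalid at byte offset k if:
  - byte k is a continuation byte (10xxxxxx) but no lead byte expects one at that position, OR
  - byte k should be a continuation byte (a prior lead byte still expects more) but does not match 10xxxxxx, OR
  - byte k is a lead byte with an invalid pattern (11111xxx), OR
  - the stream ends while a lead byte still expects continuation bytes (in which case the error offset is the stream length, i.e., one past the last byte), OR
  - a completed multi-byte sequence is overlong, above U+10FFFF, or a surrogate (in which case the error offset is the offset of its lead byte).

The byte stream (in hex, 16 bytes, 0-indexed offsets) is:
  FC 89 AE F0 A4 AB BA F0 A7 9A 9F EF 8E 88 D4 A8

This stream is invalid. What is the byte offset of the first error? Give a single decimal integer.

Byte[0]=FC: INVALID lead byte (not 0xxx/110x/1110/11110)

Answer: 0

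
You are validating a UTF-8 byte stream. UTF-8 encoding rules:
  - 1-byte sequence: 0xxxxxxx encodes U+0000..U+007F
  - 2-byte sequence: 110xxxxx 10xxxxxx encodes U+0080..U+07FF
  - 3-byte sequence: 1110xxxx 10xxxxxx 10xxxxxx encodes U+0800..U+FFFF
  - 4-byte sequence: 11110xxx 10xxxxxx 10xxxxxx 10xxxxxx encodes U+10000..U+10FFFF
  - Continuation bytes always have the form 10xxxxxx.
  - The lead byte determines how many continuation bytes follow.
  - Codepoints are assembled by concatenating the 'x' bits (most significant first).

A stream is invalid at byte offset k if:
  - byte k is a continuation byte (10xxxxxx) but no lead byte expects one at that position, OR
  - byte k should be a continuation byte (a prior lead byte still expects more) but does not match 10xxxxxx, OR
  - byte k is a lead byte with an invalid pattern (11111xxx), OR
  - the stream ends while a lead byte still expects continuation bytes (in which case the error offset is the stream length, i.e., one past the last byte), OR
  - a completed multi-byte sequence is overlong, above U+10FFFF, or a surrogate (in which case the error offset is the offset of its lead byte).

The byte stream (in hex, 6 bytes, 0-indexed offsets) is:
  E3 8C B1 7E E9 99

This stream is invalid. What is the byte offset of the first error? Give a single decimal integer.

Answer: 6

Derivation:
Byte[0]=E3: 3-byte lead, need 2 cont bytes. acc=0x3
Byte[1]=8C: continuation. acc=(acc<<6)|0x0C=0xCC
Byte[2]=B1: continuation. acc=(acc<<6)|0x31=0x3331
Completed: cp=U+3331 (starts at byte 0)
Byte[3]=7E: 1-byte ASCII. cp=U+007E
Byte[4]=E9: 3-byte lead, need 2 cont bytes. acc=0x9
Byte[5]=99: continuation. acc=(acc<<6)|0x19=0x259
Byte[6]: stream ended, expected continuation. INVALID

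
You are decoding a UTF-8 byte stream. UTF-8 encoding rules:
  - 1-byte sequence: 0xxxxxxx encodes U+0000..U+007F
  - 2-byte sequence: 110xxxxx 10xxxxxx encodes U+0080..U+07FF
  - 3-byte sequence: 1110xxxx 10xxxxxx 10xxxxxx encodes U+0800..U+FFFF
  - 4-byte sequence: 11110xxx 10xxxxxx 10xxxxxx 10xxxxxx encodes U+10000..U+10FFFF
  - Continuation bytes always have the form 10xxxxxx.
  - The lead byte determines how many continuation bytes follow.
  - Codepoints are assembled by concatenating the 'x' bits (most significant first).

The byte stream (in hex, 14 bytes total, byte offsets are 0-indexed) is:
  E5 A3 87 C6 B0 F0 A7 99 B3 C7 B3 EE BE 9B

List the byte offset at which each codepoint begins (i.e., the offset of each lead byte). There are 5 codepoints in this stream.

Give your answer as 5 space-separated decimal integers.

Byte[0]=E5: 3-byte lead, need 2 cont bytes. acc=0x5
Byte[1]=A3: continuation. acc=(acc<<6)|0x23=0x163
Byte[2]=87: continuation. acc=(acc<<6)|0x07=0x58C7
Completed: cp=U+58C7 (starts at byte 0)
Byte[3]=C6: 2-byte lead, need 1 cont bytes. acc=0x6
Byte[4]=B0: continuation. acc=(acc<<6)|0x30=0x1B0
Completed: cp=U+01B0 (starts at byte 3)
Byte[5]=F0: 4-byte lead, need 3 cont bytes. acc=0x0
Byte[6]=A7: continuation. acc=(acc<<6)|0x27=0x27
Byte[7]=99: continuation. acc=(acc<<6)|0x19=0x9D9
Byte[8]=B3: continuation. acc=(acc<<6)|0x33=0x27673
Completed: cp=U+27673 (starts at byte 5)
Byte[9]=C7: 2-byte lead, need 1 cont bytes. acc=0x7
Byte[10]=B3: continuation. acc=(acc<<6)|0x33=0x1F3
Completed: cp=U+01F3 (starts at byte 9)
Byte[11]=EE: 3-byte lead, need 2 cont bytes. acc=0xE
Byte[12]=BE: continuation. acc=(acc<<6)|0x3E=0x3BE
Byte[13]=9B: continuation. acc=(acc<<6)|0x1B=0xEF9B
Completed: cp=U+EF9B (starts at byte 11)

Answer: 0 3 5 9 11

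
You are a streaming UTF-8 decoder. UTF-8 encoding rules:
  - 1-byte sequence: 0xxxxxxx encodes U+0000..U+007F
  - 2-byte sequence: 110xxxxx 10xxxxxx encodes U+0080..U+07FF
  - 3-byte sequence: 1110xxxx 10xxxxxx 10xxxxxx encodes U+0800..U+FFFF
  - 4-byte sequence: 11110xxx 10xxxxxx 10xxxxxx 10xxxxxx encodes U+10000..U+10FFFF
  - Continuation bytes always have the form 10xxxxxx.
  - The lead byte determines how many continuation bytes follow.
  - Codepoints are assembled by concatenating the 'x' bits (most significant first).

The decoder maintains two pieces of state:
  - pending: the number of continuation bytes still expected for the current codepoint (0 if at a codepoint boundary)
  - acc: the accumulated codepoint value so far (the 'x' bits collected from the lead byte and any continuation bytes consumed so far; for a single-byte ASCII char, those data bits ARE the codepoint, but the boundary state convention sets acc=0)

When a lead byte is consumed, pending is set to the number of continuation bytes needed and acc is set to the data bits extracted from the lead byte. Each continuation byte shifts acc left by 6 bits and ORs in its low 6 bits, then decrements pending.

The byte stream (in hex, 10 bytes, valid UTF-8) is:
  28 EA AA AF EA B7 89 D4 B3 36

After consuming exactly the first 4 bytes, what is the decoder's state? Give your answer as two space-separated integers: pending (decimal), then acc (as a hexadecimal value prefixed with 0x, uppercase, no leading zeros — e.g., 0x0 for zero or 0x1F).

Answer: 0 0xAAAF

Derivation:
Byte[0]=28: 1-byte. pending=0, acc=0x0
Byte[1]=EA: 3-byte lead. pending=2, acc=0xA
Byte[2]=AA: continuation. acc=(acc<<6)|0x2A=0x2AA, pending=1
Byte[3]=AF: continuation. acc=(acc<<6)|0x2F=0xAAAF, pending=0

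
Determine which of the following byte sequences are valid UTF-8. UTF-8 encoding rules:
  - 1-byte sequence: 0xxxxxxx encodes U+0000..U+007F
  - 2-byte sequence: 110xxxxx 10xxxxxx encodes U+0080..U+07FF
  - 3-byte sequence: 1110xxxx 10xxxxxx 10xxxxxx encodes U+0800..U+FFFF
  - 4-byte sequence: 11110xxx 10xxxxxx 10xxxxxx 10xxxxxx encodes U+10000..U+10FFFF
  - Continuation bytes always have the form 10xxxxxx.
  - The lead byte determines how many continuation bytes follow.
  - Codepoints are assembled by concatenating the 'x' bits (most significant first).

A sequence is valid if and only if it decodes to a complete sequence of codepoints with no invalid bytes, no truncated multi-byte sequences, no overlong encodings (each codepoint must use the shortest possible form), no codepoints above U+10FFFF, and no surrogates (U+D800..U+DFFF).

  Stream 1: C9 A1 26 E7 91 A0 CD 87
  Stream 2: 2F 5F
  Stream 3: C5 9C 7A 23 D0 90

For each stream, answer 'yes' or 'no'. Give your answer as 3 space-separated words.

Answer: yes yes yes

Derivation:
Stream 1: decodes cleanly. VALID
Stream 2: decodes cleanly. VALID
Stream 3: decodes cleanly. VALID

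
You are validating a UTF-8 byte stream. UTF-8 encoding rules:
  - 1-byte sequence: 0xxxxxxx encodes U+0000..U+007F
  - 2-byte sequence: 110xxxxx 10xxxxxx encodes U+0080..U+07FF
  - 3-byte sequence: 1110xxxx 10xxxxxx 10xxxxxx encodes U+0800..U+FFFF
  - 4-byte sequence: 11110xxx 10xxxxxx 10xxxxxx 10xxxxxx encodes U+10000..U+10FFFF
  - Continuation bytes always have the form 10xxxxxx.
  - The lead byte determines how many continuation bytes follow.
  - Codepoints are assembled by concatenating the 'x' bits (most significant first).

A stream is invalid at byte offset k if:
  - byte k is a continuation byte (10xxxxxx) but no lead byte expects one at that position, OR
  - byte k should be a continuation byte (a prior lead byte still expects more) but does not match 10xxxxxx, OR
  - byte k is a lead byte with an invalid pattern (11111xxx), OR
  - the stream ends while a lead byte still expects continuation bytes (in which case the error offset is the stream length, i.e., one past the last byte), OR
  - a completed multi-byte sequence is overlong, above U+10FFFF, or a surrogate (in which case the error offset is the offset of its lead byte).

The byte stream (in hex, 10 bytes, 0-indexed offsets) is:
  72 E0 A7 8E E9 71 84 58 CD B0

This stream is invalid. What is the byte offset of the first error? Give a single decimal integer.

Byte[0]=72: 1-byte ASCII. cp=U+0072
Byte[1]=E0: 3-byte lead, need 2 cont bytes. acc=0x0
Byte[2]=A7: continuation. acc=(acc<<6)|0x27=0x27
Byte[3]=8E: continuation. acc=(acc<<6)|0x0E=0x9CE
Completed: cp=U+09CE (starts at byte 1)
Byte[4]=E9: 3-byte lead, need 2 cont bytes. acc=0x9
Byte[5]=71: expected 10xxxxxx continuation. INVALID

Answer: 5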